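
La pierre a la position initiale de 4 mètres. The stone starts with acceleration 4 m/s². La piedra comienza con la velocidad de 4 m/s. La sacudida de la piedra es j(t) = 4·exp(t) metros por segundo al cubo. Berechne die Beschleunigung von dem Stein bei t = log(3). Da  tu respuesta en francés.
En partant du jerk j(t) = 4·exp(t), nous prenons 1 intégrale. La primitive du jerk, avec a(0) = 4, donne l'accélération: a(t) = 4·exp(t). Nous avons l'accélération a(t) = 4·exp(t). En substituant t = log(3): a(log(3)) = 12.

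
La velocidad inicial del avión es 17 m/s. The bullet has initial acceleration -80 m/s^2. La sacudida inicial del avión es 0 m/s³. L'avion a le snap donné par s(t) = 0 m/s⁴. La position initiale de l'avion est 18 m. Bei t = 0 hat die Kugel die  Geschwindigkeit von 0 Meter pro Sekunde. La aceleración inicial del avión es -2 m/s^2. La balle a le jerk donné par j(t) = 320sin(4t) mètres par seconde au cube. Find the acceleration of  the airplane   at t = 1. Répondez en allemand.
Ausgehend von dem Snap s(t) = 0, nehmen wir 2 Stammfunktionen. Das Integral von dem Snap ist der Ruck. Mit j(0) = 0 erhalten wir j(t) = 0. Die Stammfunktion von dem Ruck ist die Beschleunigung. Mit a(0) = -2 erhalten wir a(t) = -2. Mit a(t) = -2 und Einsetzen von t = 1, finden wir a = -2.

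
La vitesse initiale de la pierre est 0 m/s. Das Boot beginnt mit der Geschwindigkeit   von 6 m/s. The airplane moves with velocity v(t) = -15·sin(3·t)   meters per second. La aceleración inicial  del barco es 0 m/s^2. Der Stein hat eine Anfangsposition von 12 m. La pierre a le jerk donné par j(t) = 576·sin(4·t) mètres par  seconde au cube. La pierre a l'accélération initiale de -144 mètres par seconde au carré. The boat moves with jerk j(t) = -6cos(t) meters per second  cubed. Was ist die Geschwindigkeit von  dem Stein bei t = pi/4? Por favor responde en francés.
Nous devons trouver la primitive de notre équation du jerk j(t) = 576·sin(4·t) 2 fois. En intégrant le jerk et en utilisant la condition initiale a(0) = -144, nous obtenons a(t) = -144·cos(4·t). L'intégrale de l'accélération, avec v(0) = 0, donne la vitesse: v(t) = -36·sin(4·t). Nous avons la vitesse v(t) = -36·sin(4·t). En substituant t = pi/4: v(pi/4) = 0.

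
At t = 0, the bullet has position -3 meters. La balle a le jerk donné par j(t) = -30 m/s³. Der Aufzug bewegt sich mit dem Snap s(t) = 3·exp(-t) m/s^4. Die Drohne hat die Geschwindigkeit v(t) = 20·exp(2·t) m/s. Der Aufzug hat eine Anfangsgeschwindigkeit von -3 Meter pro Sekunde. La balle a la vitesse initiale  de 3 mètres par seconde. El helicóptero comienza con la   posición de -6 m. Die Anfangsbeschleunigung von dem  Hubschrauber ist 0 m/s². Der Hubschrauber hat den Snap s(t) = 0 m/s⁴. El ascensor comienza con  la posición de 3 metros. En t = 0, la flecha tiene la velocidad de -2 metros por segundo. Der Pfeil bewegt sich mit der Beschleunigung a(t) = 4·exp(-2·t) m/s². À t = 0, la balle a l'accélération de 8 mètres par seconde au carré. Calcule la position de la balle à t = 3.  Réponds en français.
Nous devons trouver la primitive de notre équation du jerk j(t) = -30 3 fois. La primitive du jerk, avec a(0) = 8, donne l'accélération: a(t) = 8 - 30·t. En prenant ∫a(t)dt et en appliquant v(0) = 3, nous trouvons v(t) = -15·t^2 + 8·t + 3. En prenant ∫v(t)dt et en appliquant x(0) = -3, nous trouvons x(t) = -5·t^3 + 4·t^2 + 3·t - 3. Nous avons la position x(t) = -5·t^3 + 4·t^2 + 3·t - 3. En substituant t = 3: x(3) = -93.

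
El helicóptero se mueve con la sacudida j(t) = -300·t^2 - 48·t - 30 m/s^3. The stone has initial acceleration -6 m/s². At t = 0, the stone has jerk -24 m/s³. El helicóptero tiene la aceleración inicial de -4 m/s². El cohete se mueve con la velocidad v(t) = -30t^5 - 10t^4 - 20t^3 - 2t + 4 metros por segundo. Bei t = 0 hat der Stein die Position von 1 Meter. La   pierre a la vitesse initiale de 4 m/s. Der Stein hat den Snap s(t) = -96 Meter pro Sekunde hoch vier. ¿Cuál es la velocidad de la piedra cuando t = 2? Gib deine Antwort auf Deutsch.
Ausgehend von dem Snap s(t) = -96, nehmen wir 3 Integrale. Das Integral von dem Snap ist der Ruck. Mit j(0) = -24 erhalten wir j(t) = -96·t - 24. Mit ∫j(t)dt und Anwendung von a(0) = -6, finden wir a(t) = -48·t^2 - 24·t - 6. Mit ∫a(t)dt und Anwendung von v(0) = 4, finden wir v(t) = -16·t^3 - 12·t^2 - 6·t + 4. Mit v(t) = -16·t^3 - 12·t^2 - 6·t + 4 und Einsetzen von t = 2, finden wir v = -184.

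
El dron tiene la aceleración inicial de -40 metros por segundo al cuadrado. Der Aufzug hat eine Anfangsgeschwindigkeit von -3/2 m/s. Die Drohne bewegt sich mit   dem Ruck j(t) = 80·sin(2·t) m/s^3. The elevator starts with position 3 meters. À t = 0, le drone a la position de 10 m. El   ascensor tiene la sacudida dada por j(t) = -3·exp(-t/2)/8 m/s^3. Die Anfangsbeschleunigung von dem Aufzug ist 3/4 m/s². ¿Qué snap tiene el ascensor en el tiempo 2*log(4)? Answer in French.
En partant du jerk j(t) = -3·exp(-t/2)/8, nous prenons 1 dérivée. En dérivant le jerk, nous obtenons le snap: s(t) = 3·exp(-t/2)/16. En utilisant s(t) = 3·exp(-t/2)/16 et en substituant t = 2*log(4), nous trouvons s = 3/64.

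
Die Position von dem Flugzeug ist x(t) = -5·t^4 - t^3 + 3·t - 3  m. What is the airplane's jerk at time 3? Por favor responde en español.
Partiendo de la posición x(t) = -5·t^4 - t^3 + 3·t - 3, tomamos 3 derivadas. La derivada de la posición da la velocidad: v(t) = -20·t^3 - 3·t^2 + 3. Derivando la velocidad, obtenemos la aceleración: a(t) = -60·t^2 - 6·t. Derivando la aceleración, obtenemos la sacudida: j(t) = -120·t - 6. Tenemos la sacudida j(t) = -120·t - 6. Sustituyendo t = 3: j(3) = -366.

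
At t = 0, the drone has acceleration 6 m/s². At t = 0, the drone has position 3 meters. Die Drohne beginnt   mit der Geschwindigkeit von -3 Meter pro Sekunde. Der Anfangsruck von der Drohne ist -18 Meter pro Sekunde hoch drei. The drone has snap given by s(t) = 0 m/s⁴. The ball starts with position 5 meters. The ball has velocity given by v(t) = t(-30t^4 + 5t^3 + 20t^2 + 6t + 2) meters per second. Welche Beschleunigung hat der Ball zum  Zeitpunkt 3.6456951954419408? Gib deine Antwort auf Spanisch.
Debemos derivar nuestra ecuación de la velocidad v(t) = t·(-30·t^4 + 5·t^3 + 20·t^2 + 6·t + 2) 1 vez. La derivada de la velocidad da la aceleración: a(t) = -30·t^4 + 5·t^3 + 20·t^2 + t·(-120·t^3 + 15·t^2 + 40·t + 6) + 6·t + 2. Tenemos la aceleración a(t) = -30·t^4 + 5·t^3 + 20·t^2 + t·(-120·t^3 + 15·t^2 + 40·t + 6) + 6·t + 2. Sustituyendo t = 3.6456951954419408: a(3.6456951954419408) = -24685.6553355921.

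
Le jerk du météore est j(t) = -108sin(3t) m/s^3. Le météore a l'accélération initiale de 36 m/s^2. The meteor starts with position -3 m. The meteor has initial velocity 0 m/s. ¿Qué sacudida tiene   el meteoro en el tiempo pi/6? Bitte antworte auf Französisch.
Nous avons le jerk j(t) = -108·sin(3·t). En substituant t = pi/6: j(pi/6) = -108.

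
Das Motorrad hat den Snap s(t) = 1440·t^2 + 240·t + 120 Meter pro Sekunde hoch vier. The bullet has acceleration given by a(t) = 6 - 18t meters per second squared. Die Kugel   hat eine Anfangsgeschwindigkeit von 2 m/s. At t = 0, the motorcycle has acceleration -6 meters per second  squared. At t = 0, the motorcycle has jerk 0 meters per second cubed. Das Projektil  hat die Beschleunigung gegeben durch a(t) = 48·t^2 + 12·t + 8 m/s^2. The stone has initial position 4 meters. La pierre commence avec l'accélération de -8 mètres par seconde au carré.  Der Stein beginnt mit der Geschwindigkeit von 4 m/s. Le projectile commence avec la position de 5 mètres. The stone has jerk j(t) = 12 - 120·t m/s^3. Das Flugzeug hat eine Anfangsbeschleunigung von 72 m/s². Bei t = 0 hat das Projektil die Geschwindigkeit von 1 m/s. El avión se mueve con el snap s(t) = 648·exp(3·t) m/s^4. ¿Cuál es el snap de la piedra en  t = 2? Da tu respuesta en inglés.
To solve this, we need to take 1 derivative of our jerk equation j(t) = 12 - 120·t. Taking d/dt of j(t), we find s(t) = -120. We have snap s(t) = -120. Substituting t = 2: s(2) = -120.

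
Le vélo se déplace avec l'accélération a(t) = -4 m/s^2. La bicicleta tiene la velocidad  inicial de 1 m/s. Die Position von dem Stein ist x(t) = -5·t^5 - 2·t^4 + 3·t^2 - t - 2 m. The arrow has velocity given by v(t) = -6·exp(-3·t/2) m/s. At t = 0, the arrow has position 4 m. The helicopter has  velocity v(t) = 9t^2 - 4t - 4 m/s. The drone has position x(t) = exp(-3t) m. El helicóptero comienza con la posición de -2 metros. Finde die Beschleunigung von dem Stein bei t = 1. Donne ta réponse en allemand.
Wir müssen unsere Gleichung für die Position x(t) = -5·t^5 - 2·t^4 + 3·t^2 - t - 2 2-mal ableiten. Durch Ableiten von der Position erhalten wir die Geschwindigkeit: v(t) = -25·t^4 - 8·t^3 + 6·t - 1. Durch Ableiten von der Geschwindigkeit erhalten wir die Beschleunigung: a(t) = -100·t^3 - 24·t^2 + 6. Aus der Gleichung für die Beschleunigung a(t) = -100·t^3 - 24·t^2 + 6, setzen wir t = 1 ein und erhalten a = -118.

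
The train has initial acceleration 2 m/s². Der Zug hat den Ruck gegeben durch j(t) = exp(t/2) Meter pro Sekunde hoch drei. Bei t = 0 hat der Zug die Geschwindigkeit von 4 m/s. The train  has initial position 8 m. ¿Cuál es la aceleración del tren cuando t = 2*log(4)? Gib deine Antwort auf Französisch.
Nous devons intégrer notre équation du jerk j(t) = exp(t/2) 1 fois. L'intégrale du jerk, avec a(0) = 2, donne l'accélération: a(t) = 2·exp(t/2). De l'équation de l'accélération a(t) = 2·exp(t/2), nous substituons t = 2*log(4) pour obtenir a = 8.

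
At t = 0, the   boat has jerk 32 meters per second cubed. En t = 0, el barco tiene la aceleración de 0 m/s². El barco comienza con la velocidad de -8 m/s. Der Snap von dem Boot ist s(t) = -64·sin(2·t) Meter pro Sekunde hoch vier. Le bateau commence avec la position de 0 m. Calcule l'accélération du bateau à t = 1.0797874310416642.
Nous devons trouver l'intégrale de notre équation du snap s(t) = -64·sin(2·t) 2 fois. En intégrant le snap et en utilisant la condition initiale j(0) = 32, nous obtenons j(t) = 32·cos(2·t). En prenant ∫j(t)dt et en appliquant a(0) = 0, nous trouvons a(t) = 16·sin(2·t). De l'équation de l'accélération a(t) = 16·sin(2·t), nous substituons t = 1.0797874310416642 pour obtenir a = 13.3059141506535.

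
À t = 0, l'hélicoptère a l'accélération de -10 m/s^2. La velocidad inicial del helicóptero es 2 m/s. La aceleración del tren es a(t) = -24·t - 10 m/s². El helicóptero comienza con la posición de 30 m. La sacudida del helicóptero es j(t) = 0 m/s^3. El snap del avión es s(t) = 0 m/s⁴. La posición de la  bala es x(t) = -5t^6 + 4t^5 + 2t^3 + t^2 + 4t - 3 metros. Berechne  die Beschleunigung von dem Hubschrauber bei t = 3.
Ausgehend von dem Ruck j(t) = 0, nehmen wir 1 Integral. Das Integral von dem Ruck, mit a(0) = -10, ergibt die Beschleunigung: a(t) = -10. Aus der Gleichung für die Beschleunigung a(t) = -10, setzen wir t = 3 ein und erhalten a = -10.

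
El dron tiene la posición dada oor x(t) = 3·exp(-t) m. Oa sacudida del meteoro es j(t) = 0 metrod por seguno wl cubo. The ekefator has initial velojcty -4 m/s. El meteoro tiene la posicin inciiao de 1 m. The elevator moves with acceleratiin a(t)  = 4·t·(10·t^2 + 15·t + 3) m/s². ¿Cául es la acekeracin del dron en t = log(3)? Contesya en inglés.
Starting from position x(t) = 3·exp(-t), we take 2 derivatives. The derivative of position gives velocity: v(t) = -3·exp(-t). The derivative of velocity gives acceleration: a(t) = 3·exp(-t). We have acceleration a(t) = 3·exp(-t). Substituting t = log(3): a(log(3)) = 1.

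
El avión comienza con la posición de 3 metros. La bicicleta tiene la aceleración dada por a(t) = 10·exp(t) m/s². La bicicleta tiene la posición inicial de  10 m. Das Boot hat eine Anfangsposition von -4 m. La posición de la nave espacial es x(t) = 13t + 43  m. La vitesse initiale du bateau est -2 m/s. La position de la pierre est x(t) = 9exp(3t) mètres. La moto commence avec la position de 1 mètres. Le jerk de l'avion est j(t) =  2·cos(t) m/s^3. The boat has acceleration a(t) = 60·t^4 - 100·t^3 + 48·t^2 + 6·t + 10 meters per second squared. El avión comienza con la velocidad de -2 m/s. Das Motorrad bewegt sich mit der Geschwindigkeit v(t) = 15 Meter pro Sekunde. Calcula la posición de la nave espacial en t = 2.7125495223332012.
Usando x(t) = 13·t + 43 y sustituyendo t = 2.7125495223332012, encontramos x = 78.2631437903316.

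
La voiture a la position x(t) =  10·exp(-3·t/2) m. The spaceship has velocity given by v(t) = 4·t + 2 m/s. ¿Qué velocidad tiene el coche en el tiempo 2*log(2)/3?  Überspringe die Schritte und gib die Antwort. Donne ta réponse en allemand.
v(2*log(2)/3) = -15/2.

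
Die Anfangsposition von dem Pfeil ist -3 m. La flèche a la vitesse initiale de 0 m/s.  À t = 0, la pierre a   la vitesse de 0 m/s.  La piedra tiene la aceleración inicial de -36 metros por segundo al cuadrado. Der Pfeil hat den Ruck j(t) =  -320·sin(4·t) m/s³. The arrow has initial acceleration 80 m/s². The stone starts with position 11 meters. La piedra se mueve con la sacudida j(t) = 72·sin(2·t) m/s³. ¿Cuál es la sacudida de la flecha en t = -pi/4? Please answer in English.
From the given jerk equation j(t) = -320·sin(4·t), we substitute t = -pi/4 to get j = 0.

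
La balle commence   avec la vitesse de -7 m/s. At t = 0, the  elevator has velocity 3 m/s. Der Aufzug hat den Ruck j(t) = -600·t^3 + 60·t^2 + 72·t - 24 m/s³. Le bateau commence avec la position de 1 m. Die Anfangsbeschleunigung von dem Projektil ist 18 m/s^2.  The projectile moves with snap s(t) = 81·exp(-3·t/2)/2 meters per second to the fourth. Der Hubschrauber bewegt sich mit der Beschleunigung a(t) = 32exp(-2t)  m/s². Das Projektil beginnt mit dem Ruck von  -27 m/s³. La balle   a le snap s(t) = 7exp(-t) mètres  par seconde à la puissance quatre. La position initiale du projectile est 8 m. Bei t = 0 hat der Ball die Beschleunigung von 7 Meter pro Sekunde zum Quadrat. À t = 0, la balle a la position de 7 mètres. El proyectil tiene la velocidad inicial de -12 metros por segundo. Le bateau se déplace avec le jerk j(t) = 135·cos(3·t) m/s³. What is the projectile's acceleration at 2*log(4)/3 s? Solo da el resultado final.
a(2*log(4)/3) = 9/2.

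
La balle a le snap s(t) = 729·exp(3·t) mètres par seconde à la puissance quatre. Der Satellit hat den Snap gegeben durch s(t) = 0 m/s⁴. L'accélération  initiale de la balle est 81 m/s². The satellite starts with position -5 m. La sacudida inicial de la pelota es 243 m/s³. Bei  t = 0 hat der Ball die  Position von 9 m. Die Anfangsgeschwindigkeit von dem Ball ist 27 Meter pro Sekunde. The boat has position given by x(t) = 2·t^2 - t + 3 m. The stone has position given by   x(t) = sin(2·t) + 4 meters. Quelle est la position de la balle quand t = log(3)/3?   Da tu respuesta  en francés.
Pour résoudre ceci, nous devons prendre 4 intégrales de notre équation du snap s(t) = 729·exp(3·t). L'intégrale du snap est le jerk. En utilisant j(0) = 243, nous obtenons j(t) = 243·exp(3·t). L'intégrale du jerk est l'accélération. En utilisant a(0) = 81, nous obtenons a(t) = 81·exp(3·t). En intégrant l'accélération et en utilisant la condition initiale v(0) = 27, nous obtenons v(t) = 27·exp(3·t). La primitive de la vitesse est la position. En utilisant x(0) = 9, nous obtenons x(t) = 9·exp(3·t). En utilisant x(t) = 9·exp(3·t) et en substituant t = log(3)/3, nous trouvons x = 27.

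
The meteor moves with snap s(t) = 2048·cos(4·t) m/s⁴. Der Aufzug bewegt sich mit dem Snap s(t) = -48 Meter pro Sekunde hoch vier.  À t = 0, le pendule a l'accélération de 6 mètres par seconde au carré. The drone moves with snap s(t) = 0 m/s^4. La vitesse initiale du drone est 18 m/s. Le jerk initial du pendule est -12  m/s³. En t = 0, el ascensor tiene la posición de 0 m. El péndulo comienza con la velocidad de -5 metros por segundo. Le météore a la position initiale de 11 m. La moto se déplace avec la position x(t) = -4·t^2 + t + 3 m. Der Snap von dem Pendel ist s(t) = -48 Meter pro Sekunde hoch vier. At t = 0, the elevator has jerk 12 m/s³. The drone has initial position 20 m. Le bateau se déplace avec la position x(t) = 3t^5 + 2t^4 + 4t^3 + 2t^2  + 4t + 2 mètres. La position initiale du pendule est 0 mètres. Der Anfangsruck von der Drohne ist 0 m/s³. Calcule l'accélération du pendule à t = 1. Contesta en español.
Para resolver esto, necesitamos tomar 2 antiderivadas de nuestra ecuación del snap s(t) = -48. La integral del snap es la sacudida. Usando j(0) = -12, obtenemos j(t) = -48·t - 12. La integral de la sacudida, con a(0) = 6, da la aceleración: a(t) = -24·t^2 - 12·t + 6. Usando a(t) = -24·t^2 - 12·t + 6 y sustituyendo t = 1, encontramos a = -30.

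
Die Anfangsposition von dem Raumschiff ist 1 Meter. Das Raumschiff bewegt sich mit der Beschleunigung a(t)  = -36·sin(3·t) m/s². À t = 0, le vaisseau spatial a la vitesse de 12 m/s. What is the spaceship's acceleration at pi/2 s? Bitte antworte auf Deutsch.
Aus der Gleichung für die Beschleunigung a(t) = -36·sin(3·t), setzen wir t = pi/2 ein und erhalten a = 36.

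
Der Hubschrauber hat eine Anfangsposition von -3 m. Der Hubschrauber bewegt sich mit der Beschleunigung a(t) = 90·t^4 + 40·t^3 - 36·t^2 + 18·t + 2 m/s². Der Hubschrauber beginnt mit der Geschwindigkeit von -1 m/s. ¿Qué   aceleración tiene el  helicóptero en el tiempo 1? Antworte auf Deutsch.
Mit a(t) = 90·t^4 + 40·t^3 - 36·t^2 + 18·t + 2 und Einsetzen von t = 1, finden wir a = 114.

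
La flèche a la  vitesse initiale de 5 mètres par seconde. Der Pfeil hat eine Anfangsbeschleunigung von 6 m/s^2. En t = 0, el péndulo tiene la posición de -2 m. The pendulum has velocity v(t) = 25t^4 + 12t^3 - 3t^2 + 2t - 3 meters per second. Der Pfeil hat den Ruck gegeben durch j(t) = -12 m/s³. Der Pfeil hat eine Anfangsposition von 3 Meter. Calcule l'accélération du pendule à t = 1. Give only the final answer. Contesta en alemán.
Bei t = 1, a = 132.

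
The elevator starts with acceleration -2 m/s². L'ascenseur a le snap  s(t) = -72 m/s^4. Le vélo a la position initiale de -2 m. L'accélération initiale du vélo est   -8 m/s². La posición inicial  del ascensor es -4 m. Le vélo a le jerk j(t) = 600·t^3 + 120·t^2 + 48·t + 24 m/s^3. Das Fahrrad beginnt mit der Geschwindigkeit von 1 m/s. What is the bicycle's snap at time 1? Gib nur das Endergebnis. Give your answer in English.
The answer is 2088.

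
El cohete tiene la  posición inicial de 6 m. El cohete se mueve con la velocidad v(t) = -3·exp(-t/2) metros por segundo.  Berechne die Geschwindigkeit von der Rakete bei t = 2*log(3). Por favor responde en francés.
De l'équation de la vitesse v(t) = -3·exp(-t/2), nous substituons t = 2*log(3) pour obtenir v = -1.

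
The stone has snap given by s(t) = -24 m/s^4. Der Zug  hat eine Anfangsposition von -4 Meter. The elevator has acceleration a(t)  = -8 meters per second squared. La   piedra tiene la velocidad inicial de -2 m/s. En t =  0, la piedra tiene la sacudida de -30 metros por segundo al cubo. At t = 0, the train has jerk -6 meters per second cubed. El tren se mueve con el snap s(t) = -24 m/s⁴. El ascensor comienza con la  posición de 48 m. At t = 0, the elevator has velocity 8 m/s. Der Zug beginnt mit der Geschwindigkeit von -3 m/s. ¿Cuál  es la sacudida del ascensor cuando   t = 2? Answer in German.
Um dies zu lösen, müssen wir 1 Ableitung unserer Gleichung für die Beschleunigung a(t) = -8 nehmen. Mit d/dt von a(t) finden wir j(t) = 0. Wir haben den Ruck j(t) = 0. Durch Einsetzen von t = 2: j(2) = 0.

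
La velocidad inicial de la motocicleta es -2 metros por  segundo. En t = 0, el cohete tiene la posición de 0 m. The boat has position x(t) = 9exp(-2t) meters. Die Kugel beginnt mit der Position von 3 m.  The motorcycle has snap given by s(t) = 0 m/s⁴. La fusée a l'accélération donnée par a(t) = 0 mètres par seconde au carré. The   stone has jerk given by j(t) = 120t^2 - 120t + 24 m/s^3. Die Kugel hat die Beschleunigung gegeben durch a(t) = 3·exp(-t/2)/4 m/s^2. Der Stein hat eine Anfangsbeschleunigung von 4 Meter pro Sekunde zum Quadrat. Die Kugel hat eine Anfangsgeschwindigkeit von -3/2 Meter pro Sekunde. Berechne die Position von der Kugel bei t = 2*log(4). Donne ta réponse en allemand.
Ausgehend von der Beschleunigung a(t) = 3·exp(-t/2)/4, nehmen wir 2 Stammfunktionen. Das Integral von der Beschleunigung, mit v(0) = -3/2, ergibt die Geschwindigkeit: v(t) = -3·exp(-t/2)/2. Mit ∫v(t)dt und Anwendung von x(0) = 3, finden wir x(t) = 3·exp(-t/2). Mit x(t) = 3·exp(-t/2) und Einsetzen von t = 2*log(4), finden wir x = 3/4.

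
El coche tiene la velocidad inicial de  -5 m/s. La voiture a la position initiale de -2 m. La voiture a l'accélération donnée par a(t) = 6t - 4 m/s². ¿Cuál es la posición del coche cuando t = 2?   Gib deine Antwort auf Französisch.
Pour résoudre ceci, nous devons prendre 2 intégrales de notre équation de l'accélération a(t) = 6·t - 4. La primitive de l'accélération est la vitesse. En utilisant v(0) = -5, nous obtenons v(t) = 3·t^2 - 4·t - 5. En intégrant la vitesse et en utilisant la condition initiale x(0) = -2, nous obtenons x(t) = t^3 - 2·t^2 - 5·t - 2. De l'équation de la position x(t) = t^3 - 2·t^2 - 5·t - 2, nous substituons t = 2 pour obtenir x = -12.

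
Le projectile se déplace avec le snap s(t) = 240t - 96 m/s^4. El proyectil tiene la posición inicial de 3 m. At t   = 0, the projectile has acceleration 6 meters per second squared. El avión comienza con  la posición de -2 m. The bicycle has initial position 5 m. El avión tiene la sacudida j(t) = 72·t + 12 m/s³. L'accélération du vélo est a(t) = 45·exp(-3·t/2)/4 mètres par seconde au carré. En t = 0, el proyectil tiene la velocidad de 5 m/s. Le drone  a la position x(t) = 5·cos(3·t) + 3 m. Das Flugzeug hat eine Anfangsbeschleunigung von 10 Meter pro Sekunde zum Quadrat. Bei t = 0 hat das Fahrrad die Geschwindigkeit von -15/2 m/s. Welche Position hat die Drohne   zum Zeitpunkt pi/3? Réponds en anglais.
We have position x(t) = 5·cos(3·t) + 3. Substituting t = pi/3: x(pi/3) = -2.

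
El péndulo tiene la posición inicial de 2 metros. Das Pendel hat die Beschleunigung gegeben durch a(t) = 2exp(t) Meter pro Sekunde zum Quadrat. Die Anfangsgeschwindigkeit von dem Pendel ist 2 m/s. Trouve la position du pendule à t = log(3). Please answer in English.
To find the answer, we compute 2 integrals of a(t) = 2·exp(t). The antiderivative of acceleration is velocity. Using v(0) = 2, we get v(t) = 2·exp(t). The integral of velocity, with x(0) = 2, gives position: x(t) = 2·exp(t). Using x(t) = 2·exp(t) and substituting t = log(3), we find x = 6.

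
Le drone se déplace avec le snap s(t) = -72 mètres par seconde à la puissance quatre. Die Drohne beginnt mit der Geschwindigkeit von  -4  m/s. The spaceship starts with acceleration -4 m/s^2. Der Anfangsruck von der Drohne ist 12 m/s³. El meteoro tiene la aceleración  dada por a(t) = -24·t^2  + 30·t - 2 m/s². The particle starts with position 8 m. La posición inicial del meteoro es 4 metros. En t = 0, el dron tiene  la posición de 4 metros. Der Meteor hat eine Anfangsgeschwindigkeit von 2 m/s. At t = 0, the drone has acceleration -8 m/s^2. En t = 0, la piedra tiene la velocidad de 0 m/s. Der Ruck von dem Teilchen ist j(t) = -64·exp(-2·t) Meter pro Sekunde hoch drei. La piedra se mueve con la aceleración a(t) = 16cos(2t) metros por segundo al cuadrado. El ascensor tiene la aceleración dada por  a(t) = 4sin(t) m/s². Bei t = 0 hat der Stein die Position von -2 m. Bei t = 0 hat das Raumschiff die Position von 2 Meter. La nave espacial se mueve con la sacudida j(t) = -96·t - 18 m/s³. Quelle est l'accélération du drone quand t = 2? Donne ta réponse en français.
En partant du snap s(t) = -72, nous prenons 2 primitives. En prenant ∫s(t)dt et en appliquant j(0) = 12, nous trouvons j(t) = 12 - 72·t. En intégrant le jerk et en utilisant la condition initiale a(0) = -8, nous obtenons a(t) = -36·t^2 + 12·t - 8. En utilisant a(t) = -36·t^2 + 12·t - 8 et en substituant t = 2, nous trouvons a = -128.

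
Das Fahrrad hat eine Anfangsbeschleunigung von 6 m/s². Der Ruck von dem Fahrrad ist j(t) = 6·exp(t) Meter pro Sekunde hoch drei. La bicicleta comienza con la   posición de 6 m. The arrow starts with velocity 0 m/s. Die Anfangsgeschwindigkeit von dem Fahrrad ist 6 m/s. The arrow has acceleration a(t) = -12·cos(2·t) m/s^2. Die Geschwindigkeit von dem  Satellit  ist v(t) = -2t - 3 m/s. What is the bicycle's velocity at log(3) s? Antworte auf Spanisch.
Debemos encontrar la integral de nuestra ecuación de la sacudida j(t) = 6·exp(t) 2 veces. Integrando la sacudida y usando la condición inicial a(0) = 6, obtenemos a(t) = 6·exp(t). La integral de la aceleración es la velocidad. Usando v(0) = 6, obtenemos v(t) = 6·exp(t). Tenemos la velocidad v(t) = 6·exp(t). Sustituyendo t = log(3): v(log(3)) = 18.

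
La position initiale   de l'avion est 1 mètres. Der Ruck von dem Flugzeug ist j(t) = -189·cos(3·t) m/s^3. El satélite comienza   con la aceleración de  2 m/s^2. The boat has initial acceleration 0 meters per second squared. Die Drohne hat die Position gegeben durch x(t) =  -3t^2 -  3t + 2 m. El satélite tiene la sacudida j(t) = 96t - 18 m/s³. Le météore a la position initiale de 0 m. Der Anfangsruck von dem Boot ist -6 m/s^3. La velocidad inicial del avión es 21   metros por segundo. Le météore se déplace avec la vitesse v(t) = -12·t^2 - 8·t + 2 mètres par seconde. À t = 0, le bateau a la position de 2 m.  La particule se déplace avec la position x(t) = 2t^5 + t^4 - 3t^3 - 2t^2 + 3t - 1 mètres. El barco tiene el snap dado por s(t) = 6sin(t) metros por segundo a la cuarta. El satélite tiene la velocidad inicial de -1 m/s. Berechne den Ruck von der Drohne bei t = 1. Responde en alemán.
Wir müssen unsere Gleichung für die Position x(t) = -3·t^2 - 3·t + 2 3-mal ableiten. Durch Ableiten von der Position erhalten wir die Geschwindigkeit: v(t) = -6·t - 3. Mit d/dt von v(t) finden wir a(t) = -6. Die Ableitung von der Beschleunigung ergibt den Ruck: j(t) = 0. Aus der Gleichung für den Ruck j(t) = 0, setzen wir t = 1 ein und erhalten j = 0.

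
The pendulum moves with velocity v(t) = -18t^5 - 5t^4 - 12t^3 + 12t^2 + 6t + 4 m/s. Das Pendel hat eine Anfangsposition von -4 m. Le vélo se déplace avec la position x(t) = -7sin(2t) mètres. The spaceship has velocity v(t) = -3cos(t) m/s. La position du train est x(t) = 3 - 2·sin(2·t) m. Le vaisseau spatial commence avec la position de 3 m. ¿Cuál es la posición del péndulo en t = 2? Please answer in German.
Wir müssen unsere Gleichung für die Geschwindigkeit v(t) = -18·t^5 - 5·t^4 - 12·t^3 + 12·t^2 + 6·t + 4 1-mal integrieren. Die Stammfunktion von der Geschwindigkeit, mit x(0) = -4, ergibt die Position: x(t) = -3·t^6 - t^5 - 3·t^4 + 4·t^3 + 3·t^2 + 4·t - 4. Aus der Gleichung für die Position x(t) = -3·t^6 - t^5 - 3·t^4 + 4·t^3 + 3·t^2 + 4·t - 4, setzen wir t = 2 ein und erhalten x = -224.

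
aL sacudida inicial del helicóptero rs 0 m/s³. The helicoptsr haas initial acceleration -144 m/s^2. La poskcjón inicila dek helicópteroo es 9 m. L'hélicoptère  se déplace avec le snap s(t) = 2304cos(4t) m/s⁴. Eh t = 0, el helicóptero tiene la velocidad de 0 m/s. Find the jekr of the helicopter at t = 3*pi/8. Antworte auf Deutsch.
Ausgehend von dem Snap s(t) = 2304·cos(4·t), nehmen wir 1 Integral. Das Integral von dem Snap ist der Ruck. Mit j(0) = 0 erhalten wir j(t) = 576·sin(4·t). Mit j(t) = 576·sin(4·t) und Einsetzen von t = 3*pi/8, finden wir j = -576.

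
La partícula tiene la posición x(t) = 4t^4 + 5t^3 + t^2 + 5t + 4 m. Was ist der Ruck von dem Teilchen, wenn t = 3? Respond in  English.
To solve this, we need to take 3 derivatives of our position equation x(t) = 4·t^4 + 5·t^3 + t^2 + 5·t + 4. The derivative of position gives velocity: v(t) = 16·t^3 + 15·t^2 + 2·t + 5. Differentiating velocity, we get acceleration: a(t) = 48·t^2 + 30·t + 2. The derivative of acceleration gives jerk: j(t) = 96·t + 30. From the given jerk equation j(t) = 96·t + 30, we substitute t = 3 to get j = 318.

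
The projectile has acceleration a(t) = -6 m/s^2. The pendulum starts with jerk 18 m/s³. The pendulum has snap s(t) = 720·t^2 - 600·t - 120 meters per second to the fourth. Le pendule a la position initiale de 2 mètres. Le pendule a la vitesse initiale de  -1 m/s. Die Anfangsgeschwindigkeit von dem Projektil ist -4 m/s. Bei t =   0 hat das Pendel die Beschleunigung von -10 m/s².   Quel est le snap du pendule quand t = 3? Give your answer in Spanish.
De la ecuación del snap s(t) = 720·t^2 - 600·t - 120, sustituimos t = 3 para obtener s = 4560.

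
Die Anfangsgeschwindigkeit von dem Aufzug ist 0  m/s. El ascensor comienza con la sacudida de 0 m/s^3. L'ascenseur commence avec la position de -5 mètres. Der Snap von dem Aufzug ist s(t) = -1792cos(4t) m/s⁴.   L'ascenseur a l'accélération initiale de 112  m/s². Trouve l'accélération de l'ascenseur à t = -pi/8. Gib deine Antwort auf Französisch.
Nous devons intégrer notre équation du snap s(t) = -1792·cos(4·t) 2 fois. En intégrant le snap et en utilisant la condition initiale j(0) = 0, nous obtenons j(t) = -448·sin(4·t). L'intégrale du jerk est l'accélération. En utilisant a(0) = 112, nous obtenons a(t) = 112·cos(4·t). Nous avons l'accélération a(t) = 112·cos(4·t). En substituant t = -pi/8: a(-pi/8) = 0.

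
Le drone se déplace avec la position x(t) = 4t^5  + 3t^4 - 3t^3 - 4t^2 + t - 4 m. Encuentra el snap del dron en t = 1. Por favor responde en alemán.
Um dies zu lösen, müssen wir 4 Ableitungen unserer Gleichung für die Position x(t) = 4·t^5 + 3·t^4 - 3·t^3 - 4·t^2 + t - 4 nehmen. Durch Ableiten von der Position erhalten wir die Geschwindigkeit: v(t) = 20·t^4 + 12·t^3 - 9·t^2 - 8·t + 1. Durch Ableiten von der Geschwindigkeit erhalten wir die Beschleunigung: a(t) = 80·t^3 + 36·t^2 - 18·t - 8. Mit d/dt von a(t) finden wir j(t) = 240·t^2 + 72·t - 18. Die Ableitung von dem Ruck ergibt den Snap: s(t) = 480·t + 72. Wir haben den Snap s(t) = 480·t + 72. Durch Einsetzen von t = 1: s(1) = 552.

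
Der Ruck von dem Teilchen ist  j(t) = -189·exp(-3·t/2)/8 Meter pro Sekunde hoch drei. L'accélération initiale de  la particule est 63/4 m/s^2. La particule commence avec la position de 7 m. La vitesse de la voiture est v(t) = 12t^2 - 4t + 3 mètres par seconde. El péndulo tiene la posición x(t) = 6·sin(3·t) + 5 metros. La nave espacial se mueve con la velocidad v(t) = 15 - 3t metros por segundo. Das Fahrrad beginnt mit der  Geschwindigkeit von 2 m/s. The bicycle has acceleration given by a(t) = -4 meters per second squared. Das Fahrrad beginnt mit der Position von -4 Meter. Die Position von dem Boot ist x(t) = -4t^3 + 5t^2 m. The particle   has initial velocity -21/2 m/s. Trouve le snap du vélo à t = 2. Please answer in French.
Pour résoudre ceci, nous devons prendre 2 dérivées de notre équation de l'accélération a(t) = -4. La dérivée de l'accélération donne le jerk: j(t) = 0. En prenant d/dt de j(t), nous trouvons s(t) = 0. De l'équation du snap s(t) = 0, nous substituons t = 2 pour obtenir s = 0.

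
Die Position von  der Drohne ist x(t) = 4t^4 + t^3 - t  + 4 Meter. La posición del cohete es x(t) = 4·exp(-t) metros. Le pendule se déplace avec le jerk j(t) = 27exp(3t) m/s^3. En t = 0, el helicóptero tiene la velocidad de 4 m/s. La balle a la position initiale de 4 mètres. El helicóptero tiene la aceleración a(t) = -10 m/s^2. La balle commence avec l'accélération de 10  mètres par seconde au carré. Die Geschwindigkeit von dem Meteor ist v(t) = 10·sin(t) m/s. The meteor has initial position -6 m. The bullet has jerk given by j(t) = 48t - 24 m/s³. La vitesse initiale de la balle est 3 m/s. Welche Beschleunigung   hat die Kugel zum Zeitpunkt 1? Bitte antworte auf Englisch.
Starting from jerk j(t) = 48·t - 24, we take 1 integral. The integral of jerk is acceleration. Using a(0) = 10, we get a(t) = 24·t^2 - 24·t + 10. We have acceleration a(t) = 24·t^2 - 24·t + 10. Substituting t = 1: a(1) = 10.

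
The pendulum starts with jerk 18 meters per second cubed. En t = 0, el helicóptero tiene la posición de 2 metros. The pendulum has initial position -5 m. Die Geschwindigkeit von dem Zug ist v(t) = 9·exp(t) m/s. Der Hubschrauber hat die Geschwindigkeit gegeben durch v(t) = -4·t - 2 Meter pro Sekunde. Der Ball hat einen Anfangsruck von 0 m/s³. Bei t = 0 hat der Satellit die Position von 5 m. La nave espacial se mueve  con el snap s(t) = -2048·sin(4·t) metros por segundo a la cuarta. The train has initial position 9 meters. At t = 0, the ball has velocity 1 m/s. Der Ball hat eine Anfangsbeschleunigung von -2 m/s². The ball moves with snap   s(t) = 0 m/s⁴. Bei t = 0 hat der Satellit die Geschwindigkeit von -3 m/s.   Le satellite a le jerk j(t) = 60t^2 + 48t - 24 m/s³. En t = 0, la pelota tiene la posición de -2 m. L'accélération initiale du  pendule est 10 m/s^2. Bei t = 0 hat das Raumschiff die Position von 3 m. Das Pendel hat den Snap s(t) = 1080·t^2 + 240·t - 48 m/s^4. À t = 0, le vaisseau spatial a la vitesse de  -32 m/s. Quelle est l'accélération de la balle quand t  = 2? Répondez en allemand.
Um dies zu lösen, müssen wir 2 Stammfunktionen unserer Gleichung für den Snap s(t) = 0 finden. Mit ∫s(t)dt und Anwendung von j(0) = 0, finden wir j(t) = 0. Das Integral von dem Ruck ist die Beschleunigung. Mit a(0) = -2 erhalten wir a(t) = -2. Wir haben die Beschleunigung a(t) = -2. Durch Einsetzen von t = 2: a(2) = -2.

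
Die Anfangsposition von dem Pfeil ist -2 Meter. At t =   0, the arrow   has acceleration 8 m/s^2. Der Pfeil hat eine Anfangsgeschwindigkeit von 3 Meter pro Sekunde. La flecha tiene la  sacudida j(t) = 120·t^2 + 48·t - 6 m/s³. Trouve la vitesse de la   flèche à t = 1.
Pour résoudre ceci, nous devons prendre 2 primitives de notre équation du jerk j(t) = 120·t^2 + 48·t - 6. La primitive du jerk, avec a(0) = 8, donne l'accélération: a(t) = 40·t^3 + 24·t^2 - 6·t + 8. L'intégrale de l'accélération est la vitesse. En utilisant v(0) = 3, nous obtenons v(t) = 10·t^4 + 8·t^3 - 3·t^2 + 8·t + 3. De l'équation de la vitesse v(t) = 10·t^4 + 8·t^3 - 3·t^2 + 8·t + 3, nous substituons t = 1 pour obtenir v = 26.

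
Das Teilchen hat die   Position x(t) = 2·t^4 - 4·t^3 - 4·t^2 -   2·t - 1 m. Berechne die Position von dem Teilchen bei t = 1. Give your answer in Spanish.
Tenemos la posición x(t) = 2·t^4 - 4·t^3 - 4·t^2 - 2·t - 1. Sustituyendo t = 1: x(1) = -9.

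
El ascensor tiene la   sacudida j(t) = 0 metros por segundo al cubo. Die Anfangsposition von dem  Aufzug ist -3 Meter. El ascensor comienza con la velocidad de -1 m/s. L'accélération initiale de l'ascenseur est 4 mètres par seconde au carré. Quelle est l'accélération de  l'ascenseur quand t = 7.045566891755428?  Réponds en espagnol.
Necesitamos integrar nuestra ecuación de la sacudida j(t) = 0 1 vez. La antiderivada de la sacudida, con a(0) = 4, da la aceleración: a(t) = 4. Tenemos la aceleración a(t) = 4. Sustituyendo t = 7.045566891755428: a(7.045566891755428) = 4.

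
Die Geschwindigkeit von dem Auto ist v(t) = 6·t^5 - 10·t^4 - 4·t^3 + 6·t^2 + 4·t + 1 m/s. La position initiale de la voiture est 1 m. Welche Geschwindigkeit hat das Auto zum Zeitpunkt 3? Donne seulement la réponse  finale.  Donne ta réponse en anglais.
The velocity at t = 3 is v = 607.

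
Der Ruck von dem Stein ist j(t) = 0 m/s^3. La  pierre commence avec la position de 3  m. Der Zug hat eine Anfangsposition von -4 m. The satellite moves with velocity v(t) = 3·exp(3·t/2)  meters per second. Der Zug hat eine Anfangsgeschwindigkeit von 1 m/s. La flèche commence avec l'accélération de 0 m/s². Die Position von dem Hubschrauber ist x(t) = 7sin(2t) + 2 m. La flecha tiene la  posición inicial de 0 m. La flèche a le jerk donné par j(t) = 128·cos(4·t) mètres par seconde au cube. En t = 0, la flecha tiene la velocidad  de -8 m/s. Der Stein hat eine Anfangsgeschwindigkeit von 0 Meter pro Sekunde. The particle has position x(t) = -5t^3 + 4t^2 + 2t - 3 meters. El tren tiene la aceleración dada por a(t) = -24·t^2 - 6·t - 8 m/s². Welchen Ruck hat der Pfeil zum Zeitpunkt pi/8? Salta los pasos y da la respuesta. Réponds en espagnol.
j(pi/8) = 0.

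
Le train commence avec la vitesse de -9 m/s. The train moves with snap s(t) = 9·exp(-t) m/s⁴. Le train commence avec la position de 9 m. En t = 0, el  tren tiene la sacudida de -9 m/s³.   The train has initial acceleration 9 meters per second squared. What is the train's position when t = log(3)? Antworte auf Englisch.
We must find the antiderivative of our snap equation s(t) = 9·exp(-t) 4 times. The integral of snap is jerk. Using j(0) = -9, we get j(t) = -9·exp(-t). The integral of jerk is acceleration. Using a(0) = 9, we get a(t) = 9·exp(-t). The antiderivative of acceleration is velocity. Using v(0) = -9, we get v(t) = -9·exp(-t). The integral of velocity, with x(0) = 9, gives position: x(t) = 9·exp(-t). We have position x(t) = 9·exp(-t). Substituting t = log(3): x(log(3)) = 3.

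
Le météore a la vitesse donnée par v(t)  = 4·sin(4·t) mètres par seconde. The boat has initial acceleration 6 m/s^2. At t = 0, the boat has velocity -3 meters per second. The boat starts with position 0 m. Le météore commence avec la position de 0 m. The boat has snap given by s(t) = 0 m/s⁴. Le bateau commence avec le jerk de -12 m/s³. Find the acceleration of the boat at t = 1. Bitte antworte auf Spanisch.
Necesitamos integrar nuestra ecuación del snap s(t) = 0 2 veces. Integrando el snap y usando la condición inicial j(0) = -12, obtenemos j(t) = -12. La antiderivada de la sacudida, con a(0) = 6, da la aceleración: a(t) = 6 - 12·t. Usando a(t) = 6 - 12·t y sustituyendo t = 1, encontramos a = -6.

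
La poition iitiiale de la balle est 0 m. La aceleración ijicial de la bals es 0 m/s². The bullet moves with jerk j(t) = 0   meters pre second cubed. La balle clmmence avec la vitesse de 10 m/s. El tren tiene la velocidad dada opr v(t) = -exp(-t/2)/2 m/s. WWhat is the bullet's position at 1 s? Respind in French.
Nous devons intégrer notre équation du jerk j(t) = 0 3 fois. La primitive du jerk est l'accélération. En utilisant a(0) = 0, nous obtenons a(t) = 0. La primitive de l'accélération, avec v(0) = 10, donne la vitesse: v(t) = 10. La primitive de la vitesse, avec x(0) = 0, donne la position: x(t) = 10·t. Nous avons la position x(t) = 10·t. En substituant t = 1: x(1) = 10.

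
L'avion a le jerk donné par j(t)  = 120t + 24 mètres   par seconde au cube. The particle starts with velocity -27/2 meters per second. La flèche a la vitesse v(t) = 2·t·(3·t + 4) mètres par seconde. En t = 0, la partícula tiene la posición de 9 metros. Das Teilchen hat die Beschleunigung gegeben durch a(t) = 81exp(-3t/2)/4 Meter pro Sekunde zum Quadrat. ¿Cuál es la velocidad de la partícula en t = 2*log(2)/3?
Para resolver esto, necesitamos tomar 1 antiderivada de nuestra ecuación de la aceleración a(t) = 81·exp(-3·t/2)/4. La antiderivada de la aceleración es la velocidad. Usando v(0) = -27/2, obtenemos v(t) = -27·exp(-3·t/2)/2. De la ecuación de la velocidad v(t) = -27·exp(-3·t/2)/2, sustituimos t = 2*log(2)/3 para obtener v = -27/4.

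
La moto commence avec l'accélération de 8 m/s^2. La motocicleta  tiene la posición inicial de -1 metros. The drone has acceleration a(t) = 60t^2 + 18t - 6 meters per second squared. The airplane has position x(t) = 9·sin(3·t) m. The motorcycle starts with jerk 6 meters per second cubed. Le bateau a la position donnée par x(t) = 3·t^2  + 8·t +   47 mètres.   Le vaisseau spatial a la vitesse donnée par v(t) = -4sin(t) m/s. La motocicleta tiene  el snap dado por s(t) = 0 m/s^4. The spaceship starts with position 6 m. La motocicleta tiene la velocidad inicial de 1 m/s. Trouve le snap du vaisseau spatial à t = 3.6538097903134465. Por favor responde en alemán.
Um dies zu lösen, müssen wir 3 Ableitungen unserer Gleichung für die Geschwindigkeit v(t) = -4·sin(t) nehmen. Mit d/dt von v(t) finden wir a(t) = -4·cos(t). Die Ableitung von der Beschleunigung ergibt den Ruck: j(t) = 4·sin(t). Die Ableitung von dem Ruck ergibt den Snap: s(t) = 4·cos(t). Wir haben den Snap s(t) = 4·cos(t). Durch Einsetzen von t = 3.6538097903134465: s(3.6538097903134465) = -3.48664003103461.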